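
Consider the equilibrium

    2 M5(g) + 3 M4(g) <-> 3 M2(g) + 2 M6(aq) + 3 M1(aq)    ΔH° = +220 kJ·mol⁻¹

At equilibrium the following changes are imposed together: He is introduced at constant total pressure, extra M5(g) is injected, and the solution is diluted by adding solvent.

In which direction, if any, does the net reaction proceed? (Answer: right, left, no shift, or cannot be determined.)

cannot be determined

Adding inert gas at constant total pressure expands the volume and lowers every reacting partial pressure. With Δn_gas = 3 − 5 = -2, Q moves away from K toward the side with fewer gas moles, so the system shifts toward the side with more gas moles — to the left.
Adding M5 (g), a reactant, drives the reaction to the right.
Dilution lowers every aqueous concentration by the same factor. Δn_aq = 5 − 0 = +5, so the system shifts toward the side with more dissolved moles — to the right.
The individual effects push in opposite directions; without quantitative information the net direction cannot be determined.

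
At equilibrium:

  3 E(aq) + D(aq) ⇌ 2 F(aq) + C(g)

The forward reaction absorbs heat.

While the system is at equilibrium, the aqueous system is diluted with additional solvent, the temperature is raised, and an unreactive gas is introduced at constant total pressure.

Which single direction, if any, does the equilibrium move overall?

cannot be determined

Dilution lowers every aqueous concentration by the same factor. Δn_aq = 2 − 4 = -2, so the system shifts toward the side with more dissolved moles — to the left.
The forward reaction is endothermic. Raising T favours the endothermic direction — shift to the right.
Adding inert gas at constant total pressure expands the volume and lowers every reacting partial pressure. With Δn_gas = 1 − 0 = +1, Q moves away from K toward the side with fewer gas moles, so the system shifts toward the side with more gas moles — to the right.
The individual effects push in opposite directions; without quantitative information the net direction cannot be determined.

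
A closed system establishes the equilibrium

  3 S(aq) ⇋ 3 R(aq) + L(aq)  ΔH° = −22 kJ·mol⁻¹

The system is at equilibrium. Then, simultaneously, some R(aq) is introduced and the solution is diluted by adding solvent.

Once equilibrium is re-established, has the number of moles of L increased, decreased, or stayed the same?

cannot be determined

Adding R (aq), a product, drives the reaction to the left.
Dilution lowers every aqueous concentration by the same factor. Δn_aq = 4 − 3 = +1, so the system shifts toward the side with more dissolved moles — to the right.
The two effects oppose each other, so the net shift — and hence the change in L — cannot be determined from the given information.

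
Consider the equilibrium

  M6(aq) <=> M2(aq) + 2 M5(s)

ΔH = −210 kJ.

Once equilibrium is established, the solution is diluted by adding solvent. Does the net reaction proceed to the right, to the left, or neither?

no shift

Dilution scales every aqueous concentration by the same factor. Δn_aq = 1 − 1 = 0, so Q is unchanged — no shift.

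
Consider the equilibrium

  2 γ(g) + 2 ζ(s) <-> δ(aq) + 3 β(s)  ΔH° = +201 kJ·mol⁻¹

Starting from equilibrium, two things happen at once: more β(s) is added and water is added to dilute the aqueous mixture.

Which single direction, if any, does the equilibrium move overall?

β is a pure solid; its activity is 1 regardless of amount, so Q is unaffected — no shift from this change.
Dilution lowers every aqueous concentration by the same factor. Δn_aq = 1 − 0 = +1, so the system shifts toward the side with more dissolved moles — to the right.
Only the nonzero effect(s) matter; the net shift is to the right.

right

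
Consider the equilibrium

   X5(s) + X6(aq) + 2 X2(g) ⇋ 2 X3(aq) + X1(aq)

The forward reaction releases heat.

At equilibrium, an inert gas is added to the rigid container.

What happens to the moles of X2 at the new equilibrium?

At constant volume, adding an inert gas leaves every reacting species' partial pressure unchanged, so Q is unchanged — no shift from this change.
No net shift occurs, so the amount of X2 is unchanged.

unchanged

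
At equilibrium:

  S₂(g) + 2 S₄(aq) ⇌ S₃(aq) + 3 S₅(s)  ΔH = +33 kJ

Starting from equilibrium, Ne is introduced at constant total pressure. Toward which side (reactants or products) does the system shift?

Adding inert gas at constant total pressure expands the volume and lowers every reacting partial pressure. With Δn_gas = 0 − 1 = -1, Q moves away from K toward the side with fewer gas moles, so the system shifts toward the side with more gas moles — to the left.

left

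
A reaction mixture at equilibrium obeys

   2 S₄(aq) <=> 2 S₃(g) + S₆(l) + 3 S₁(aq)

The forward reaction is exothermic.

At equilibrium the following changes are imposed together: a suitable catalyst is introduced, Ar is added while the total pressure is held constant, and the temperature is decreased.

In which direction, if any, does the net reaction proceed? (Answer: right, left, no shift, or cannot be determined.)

A catalyst speeds both forward and reverse rates equally; it changes neither Q nor K — no shift from this change.
Adding inert gas at constant total pressure expands the volume and lowers every reacting partial pressure. With Δn_gas = 2 − 0 = +2, Q moves away from K toward the side with fewer gas moles, so the system shifts toward the side with more gas moles — to the right.
The forward reaction is exothermic. Lowering T favours the exothermic direction — shift to the right.
Only the nonzero effect(s) matter; the net shift is to the right.

right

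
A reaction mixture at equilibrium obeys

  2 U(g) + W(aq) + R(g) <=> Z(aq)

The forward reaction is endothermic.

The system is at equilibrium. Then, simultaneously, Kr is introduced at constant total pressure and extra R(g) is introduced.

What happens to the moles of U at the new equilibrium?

cannot be determined

Adding inert gas at constant total pressure expands the volume and lowers every reacting partial pressure. With Δn_gas = 0 − 3 = -3, Q moves away from K toward the side with fewer gas moles, so the system shifts toward the side with more gas moles — to the left.
Adding R (g), a reactant, drives the reaction to the right.
The two effects oppose each other, so the net shift — and hence the change in U — cannot be determined from the given information.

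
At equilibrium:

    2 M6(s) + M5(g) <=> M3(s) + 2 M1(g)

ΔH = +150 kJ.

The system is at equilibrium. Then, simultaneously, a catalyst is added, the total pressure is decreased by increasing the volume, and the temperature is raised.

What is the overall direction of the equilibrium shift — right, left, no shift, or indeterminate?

right

A catalyst speeds both forward and reverse rates equally; it changes neither Q nor K — no shift from this change.
Gas moles: reactants 1, products 2 (Δn_gas = +1). Expansion shifts the system toward the side with more moles of gas — to the right.
The forward reaction is endothermic. Raising T favours the endothermic direction — shift to the right.
Only the nonzero effect(s) matter; the net shift is to the right.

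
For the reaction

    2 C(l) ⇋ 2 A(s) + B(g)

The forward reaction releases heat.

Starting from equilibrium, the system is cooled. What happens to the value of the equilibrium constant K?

K depends on temperature via the van 't Hoff relation. The forward reaction is exothermic, so lowering T increases K.

increases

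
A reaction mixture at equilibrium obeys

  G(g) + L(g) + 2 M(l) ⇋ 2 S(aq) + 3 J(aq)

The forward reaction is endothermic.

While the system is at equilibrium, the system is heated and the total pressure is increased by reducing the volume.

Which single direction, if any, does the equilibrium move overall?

right

The forward reaction is endothermic. Raising T favours the endothermic direction — shift to the right.
Gas moles: reactants 2, products 0 (Δn_gas = -2). Compression shifts the system toward the side with fewer moles of gas — to the right.
All effects act in the same direction — net shift to the right.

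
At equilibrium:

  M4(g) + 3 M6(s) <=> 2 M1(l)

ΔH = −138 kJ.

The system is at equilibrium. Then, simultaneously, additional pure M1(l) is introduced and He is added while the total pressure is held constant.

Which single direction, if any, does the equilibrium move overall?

M1 is a pure liquid; its activity is 1 regardless of amount, so Q is unaffected — no shift from this change.
Adding inert gas at constant total pressure expands the volume and lowers every reacting partial pressure. With Δn_gas = 0 − 1 = -1, Q moves away from K toward the side with fewer gas moles, so the system shifts toward the side with more gas moles — to the left.
Only the nonzero effect(s) matter; the net shift is to the left.

left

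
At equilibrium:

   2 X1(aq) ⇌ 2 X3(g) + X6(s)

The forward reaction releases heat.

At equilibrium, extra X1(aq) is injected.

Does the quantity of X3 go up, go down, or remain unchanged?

Adding X1 (aq), a reactant, drives the reaction to the right.
The net shift is to the right. X3 is a product, so its amount increases.

increases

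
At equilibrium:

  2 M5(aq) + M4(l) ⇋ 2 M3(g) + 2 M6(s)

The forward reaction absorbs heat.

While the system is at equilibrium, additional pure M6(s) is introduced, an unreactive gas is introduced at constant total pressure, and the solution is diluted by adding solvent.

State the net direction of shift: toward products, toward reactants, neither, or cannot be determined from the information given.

M6 is a pure solid; its activity is 1 regardless of amount, so Q is unaffected — no shift from this change.
Adding inert gas at constant total pressure expands the volume and lowers every reacting partial pressure. With Δn_gas = 2 − 0 = +2, Q moves away from K toward the side with fewer gas moles, so the system shifts toward the side with more gas moles — to the right.
Dilution lowers every aqueous concentration by the same factor. Δn_aq = 0 − 2 = -2, so the system shifts toward the side with more dissolved moles — to the left.
The individual effects push in opposite directions; without quantitative information the net direction cannot be determined.

cannot be determined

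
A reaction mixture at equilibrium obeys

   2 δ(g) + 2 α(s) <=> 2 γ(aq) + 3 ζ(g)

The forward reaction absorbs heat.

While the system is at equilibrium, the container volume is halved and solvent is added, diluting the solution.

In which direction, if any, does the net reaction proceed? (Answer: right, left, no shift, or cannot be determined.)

Gas moles: reactants 2, products 3 (Δn_gas = +1). Compression shifts the system toward the side with fewer moles of gas — to the left.
Dilution lowers every aqueous concentration by the same factor. Δn_aq = 2 − 0 = +2, so the system shifts toward the side with more dissolved moles — to the right.
The individual effects push in opposite directions; without quantitative information the net direction cannot be determined.

cannot be determined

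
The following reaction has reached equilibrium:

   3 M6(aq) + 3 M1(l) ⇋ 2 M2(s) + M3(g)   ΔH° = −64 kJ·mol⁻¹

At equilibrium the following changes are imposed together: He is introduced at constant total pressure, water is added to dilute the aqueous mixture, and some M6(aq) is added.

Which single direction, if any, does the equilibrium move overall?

Adding inert gas at constant total pressure expands the volume and lowers every reacting partial pressure. With Δn_gas = 1 − 0 = +1, Q moves away from K toward the side with fewer gas moles, so the system shifts toward the side with more gas moles — to the right.
Dilution lowers every aqueous concentration by the same factor. Δn_aq = 0 − 3 = -3, so the system shifts toward the side with more dissolved moles — to the left.
Adding M6 (aq), a reactant, drives the reaction to the right.
The individual effects push in opposite directions; without quantitative information the net direction cannot be determined.

cannot be determined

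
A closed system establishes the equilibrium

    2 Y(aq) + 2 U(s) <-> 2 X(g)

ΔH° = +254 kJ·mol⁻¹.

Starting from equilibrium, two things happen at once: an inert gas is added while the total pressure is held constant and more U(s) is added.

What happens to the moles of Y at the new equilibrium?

Adding inert gas at constant total pressure expands the volume and lowers every reacting partial pressure. With Δn_gas = 2 − 0 = +2, Q moves away from K toward the side with fewer gas moles, so the system shifts toward the side with more gas moles — to the right.
U is a pure solid; its activity is 1 regardless of amount, so Q is unaffected — no shift from this change.
The net shift is to the right. Y is a reactant, so its amount decreases.

decreases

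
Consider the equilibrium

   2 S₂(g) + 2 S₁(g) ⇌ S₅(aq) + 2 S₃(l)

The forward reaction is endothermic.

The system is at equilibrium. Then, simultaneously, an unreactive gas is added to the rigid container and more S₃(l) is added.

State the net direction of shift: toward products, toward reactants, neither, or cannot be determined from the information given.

no shift

At constant volume, adding an inert gas leaves every reacting species' partial pressure unchanged, so Q is unchanged — no shift from this change.
S₃ is a pure liquid; its activity is 1 regardless of amount, so Q is unaffected — no shift from this change.
None of the changes alters Q relative to K, so there is no net shift.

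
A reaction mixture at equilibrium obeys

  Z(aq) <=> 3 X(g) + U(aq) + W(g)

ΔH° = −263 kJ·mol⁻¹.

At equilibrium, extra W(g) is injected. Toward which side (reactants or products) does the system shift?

left

Adding W (g), a product, drives the reaction to the left.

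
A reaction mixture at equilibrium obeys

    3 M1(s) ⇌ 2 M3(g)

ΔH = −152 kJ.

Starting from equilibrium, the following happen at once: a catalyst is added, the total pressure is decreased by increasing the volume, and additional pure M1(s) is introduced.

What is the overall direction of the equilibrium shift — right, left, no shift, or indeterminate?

A catalyst speeds both forward and reverse rates equally; it changes neither Q nor K — no shift from this change.
Gas moles: reactants 0, products 2 (Δn_gas = +2). Expansion shifts the system toward the side with more moles of gas — to the right.
M1 is a pure solid; its activity is 1 regardless of amount, so Q is unaffected — no shift from this change.
Only the nonzero effect(s) matter; the net shift is to the right.

right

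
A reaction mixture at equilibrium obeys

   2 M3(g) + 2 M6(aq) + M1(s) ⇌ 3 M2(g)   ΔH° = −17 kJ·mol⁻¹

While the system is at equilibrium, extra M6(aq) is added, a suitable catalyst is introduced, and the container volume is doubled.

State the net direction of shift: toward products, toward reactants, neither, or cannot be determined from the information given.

right

Adding M6 (aq), a reactant, drives the reaction to the right.
A catalyst speeds both forward and reverse rates equally; it changes neither Q nor K — no shift from this change.
Gas moles: reactants 2, products 3 (Δn_gas = +1). Expansion shifts the system toward the side with more moles of gas — to the right.
Only the nonzero effect(s) matter; the net shift is to the right.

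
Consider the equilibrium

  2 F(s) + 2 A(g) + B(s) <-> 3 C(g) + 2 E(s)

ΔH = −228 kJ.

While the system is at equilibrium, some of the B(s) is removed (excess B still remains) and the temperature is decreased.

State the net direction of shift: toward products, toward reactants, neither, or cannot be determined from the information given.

right

B is a pure solid; its activity is 1 regardless of amount, so Q is unaffected — no shift from this change.
The forward reaction is exothermic. Lowering T favours the exothermic direction — shift to the right.
Only the nonzero effect(s) matter; the net shift is to the right.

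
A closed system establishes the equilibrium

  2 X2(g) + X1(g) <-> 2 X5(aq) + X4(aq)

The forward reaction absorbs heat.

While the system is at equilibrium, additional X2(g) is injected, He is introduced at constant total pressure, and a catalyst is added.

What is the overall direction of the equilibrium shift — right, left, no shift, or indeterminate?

cannot be determined

Adding X2 (g), a reactant, drives the reaction to the right.
Adding inert gas at constant total pressure expands the volume and lowers every reacting partial pressure. With Δn_gas = 0 − 3 = -3, Q moves away from K toward the side with fewer gas moles, so the system shifts toward the side with more gas moles — to the left.
A catalyst speeds both forward and reverse rates equally; it changes neither Q nor K — no shift from this change.
The individual effects push in opposite directions; without quantitative information the net direction cannot be determined.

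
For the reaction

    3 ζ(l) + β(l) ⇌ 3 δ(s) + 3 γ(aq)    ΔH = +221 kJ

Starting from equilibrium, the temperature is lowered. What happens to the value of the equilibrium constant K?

K depends on temperature via the van 't Hoff relation. The forward reaction is endothermic, so lowering T decreases K.

decreases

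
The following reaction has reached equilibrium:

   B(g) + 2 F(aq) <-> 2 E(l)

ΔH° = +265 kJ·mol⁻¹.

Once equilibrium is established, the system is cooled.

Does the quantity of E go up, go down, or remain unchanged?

The forward reaction is endothermic. Lowering T favours the exothermic direction — shift to the left.
The net shift is to the left. E is a product, so its amount decreases.

decreases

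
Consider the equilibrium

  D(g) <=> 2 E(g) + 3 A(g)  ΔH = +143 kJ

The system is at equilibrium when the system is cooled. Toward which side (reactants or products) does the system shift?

left

The forward reaction is endothermic. Lowering T favours the exothermic direction — shift to the left.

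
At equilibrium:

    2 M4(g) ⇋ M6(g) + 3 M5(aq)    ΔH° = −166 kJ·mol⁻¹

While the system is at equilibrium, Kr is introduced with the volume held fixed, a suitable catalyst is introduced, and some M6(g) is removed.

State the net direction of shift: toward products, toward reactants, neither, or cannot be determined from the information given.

At constant volume, adding an inert gas leaves every reacting species' partial pressure unchanged, so Q is unchanged — no shift from this change.
A catalyst speeds both forward and reverse rates equally; it changes neither Q nor K — no shift from this change.
Removing M6 (g), a product, drives the reaction to the right.
Only the nonzero effect(s) matter; the net shift is to the right.

right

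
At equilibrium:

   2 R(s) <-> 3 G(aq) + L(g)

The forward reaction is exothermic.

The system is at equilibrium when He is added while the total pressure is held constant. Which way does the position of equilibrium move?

right

Adding inert gas at constant total pressure expands the volume and lowers every reacting partial pressure. With Δn_gas = 1 − 0 = +1, Q moves away from K toward the side with fewer gas moles, so the system shifts toward the side with more gas moles — to the right.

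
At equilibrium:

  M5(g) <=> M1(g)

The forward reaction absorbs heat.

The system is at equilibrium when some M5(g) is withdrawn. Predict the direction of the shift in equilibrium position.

Removing M5 (g), a reactant, drives the reaction to the left.

left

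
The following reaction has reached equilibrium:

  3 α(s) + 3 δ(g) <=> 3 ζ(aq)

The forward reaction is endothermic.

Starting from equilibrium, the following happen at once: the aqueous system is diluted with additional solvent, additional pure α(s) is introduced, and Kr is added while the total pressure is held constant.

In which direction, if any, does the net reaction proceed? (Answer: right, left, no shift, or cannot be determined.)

Dilution lowers every aqueous concentration by the same factor. Δn_aq = 3 − 0 = +3, so the system shifts toward the side with more dissolved moles — to the right.
α is a pure solid; its activity is 1 regardless of amount, so Q is unaffected — no shift from this change.
Adding inert gas at constant total pressure expands the volume and lowers every reacting partial pressure. With Δn_gas = 0 − 3 = -3, Q moves away from K toward the side with fewer gas moles, so the system shifts toward the side with more gas moles — to the left.
The individual effects push in opposite directions; without quantitative information the net direction cannot be determined.

cannot be determined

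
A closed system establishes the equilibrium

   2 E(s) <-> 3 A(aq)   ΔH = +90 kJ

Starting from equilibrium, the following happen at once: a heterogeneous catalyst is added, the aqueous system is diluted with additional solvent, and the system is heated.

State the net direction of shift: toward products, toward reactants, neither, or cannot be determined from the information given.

A catalyst speeds both forward and reverse rates equally; it changes neither Q nor K — no shift from this change.
Dilution lowers every aqueous concentration by the same factor. Δn_aq = 3 − 0 = +3, so the system shifts toward the side with more dissolved moles — to the right.
The forward reaction is endothermic. Raising T favours the endothermic direction — shift to the right.
Only the nonzero effect(s) matter; the net shift is to the right.

right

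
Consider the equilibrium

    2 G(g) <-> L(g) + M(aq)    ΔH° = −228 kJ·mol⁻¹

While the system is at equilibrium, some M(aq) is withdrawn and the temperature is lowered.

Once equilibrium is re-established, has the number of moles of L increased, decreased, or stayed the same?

increases

Removing M (aq), a product, drives the reaction to the right.
The forward reaction is exothermic. Lowering T favours the exothermic direction — shift to the right.
The net shift is to the right. L is a product, so its amount increases.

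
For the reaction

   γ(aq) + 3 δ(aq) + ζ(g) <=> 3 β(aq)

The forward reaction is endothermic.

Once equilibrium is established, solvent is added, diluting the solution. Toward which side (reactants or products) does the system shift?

Dilution lowers every aqueous concentration by the same factor. Δn_aq = 3 − 4 = -1, so the system shifts toward the side with more dissolved moles — to the left.

left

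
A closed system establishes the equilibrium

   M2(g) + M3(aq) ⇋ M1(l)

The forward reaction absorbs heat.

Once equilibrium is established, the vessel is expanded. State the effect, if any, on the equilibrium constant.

The equilibrium constant depends only on temperature. This perturbation may move the position of equilibrium, but since T is unchanged, K itself is unchanged.

unchanged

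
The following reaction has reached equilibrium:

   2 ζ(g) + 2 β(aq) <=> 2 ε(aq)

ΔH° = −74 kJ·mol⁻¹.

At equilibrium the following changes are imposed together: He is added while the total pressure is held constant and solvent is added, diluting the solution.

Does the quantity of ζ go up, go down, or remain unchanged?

Adding inert gas at constant total pressure expands the volume and lowers every reacting partial pressure. With Δn_gas = 0 − 2 = -2, Q moves away from K toward the side with fewer gas moles, so the system shifts toward the side with more gas moles — to the left.
Dilution scales every aqueous concentration by the same factor. Δn_aq = 2 − 2 = 0, so Q is unchanged — no shift.
The net shift is to the left. ζ is a reactant, so its amount increases.

increases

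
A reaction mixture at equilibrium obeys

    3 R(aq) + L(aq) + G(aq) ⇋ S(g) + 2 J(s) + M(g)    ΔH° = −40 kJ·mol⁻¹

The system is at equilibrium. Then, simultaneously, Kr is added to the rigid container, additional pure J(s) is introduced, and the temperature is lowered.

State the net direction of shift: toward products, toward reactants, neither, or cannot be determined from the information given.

right

At constant volume, adding an inert gas leaves every reacting species' partial pressure unchanged, so Q is unchanged — no shift from this change.
J is a pure solid; its activity is 1 regardless of amount, so Q is unaffected — no shift from this change.
The forward reaction is exothermic. Lowering T favours the exothermic direction — shift to the right.
Only the nonzero effect(s) matter; the net shift is to the right.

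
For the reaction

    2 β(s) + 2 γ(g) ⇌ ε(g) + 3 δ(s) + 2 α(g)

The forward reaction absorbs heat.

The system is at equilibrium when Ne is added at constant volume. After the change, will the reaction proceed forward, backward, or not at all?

no shift

At constant volume, adding an inert gas leaves every reacting species' partial pressure unchanged, so Q is unchanged — no shift from this change.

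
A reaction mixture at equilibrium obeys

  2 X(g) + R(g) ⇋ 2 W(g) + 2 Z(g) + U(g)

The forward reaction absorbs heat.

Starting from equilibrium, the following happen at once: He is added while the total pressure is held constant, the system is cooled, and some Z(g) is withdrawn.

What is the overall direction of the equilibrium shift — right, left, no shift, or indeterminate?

cannot be determined

Adding inert gas at constant total pressure expands the volume and lowers every reacting partial pressure. With Δn_gas = 5 − 3 = +2, Q moves away from K toward the side with fewer gas moles, so the system shifts toward the side with more gas moles — to the right.
The forward reaction is endothermic. Lowering T favours the exothermic direction — shift to the left.
Removing Z (g), a product, drives the reaction to the right.
The individual effects push in opposite directions; without quantitative information the net direction cannot be determined.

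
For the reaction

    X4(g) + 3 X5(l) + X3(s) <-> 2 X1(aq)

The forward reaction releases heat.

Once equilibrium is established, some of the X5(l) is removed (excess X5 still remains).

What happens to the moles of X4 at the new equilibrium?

unchanged

X5 is a pure liquid; its activity is 1 regardless of amount, so Q is unaffected — no shift from this change.
No net shift occurs, so the amount of X4 is unchanged.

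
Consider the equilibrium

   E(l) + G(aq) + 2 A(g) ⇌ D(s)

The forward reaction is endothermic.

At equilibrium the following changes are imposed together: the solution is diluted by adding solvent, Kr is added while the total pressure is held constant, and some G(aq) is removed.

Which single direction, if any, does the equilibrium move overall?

Dilution lowers every aqueous concentration by the same factor. Δn_aq = 0 − 1 = -1, so the system shifts toward the side with more dissolved moles — to the left.
Adding inert gas at constant total pressure expands the volume and lowers every reacting partial pressure. With Δn_gas = 0 − 2 = -2, Q moves away from K toward the side with fewer gas moles, so the system shifts toward the side with more gas moles — to the left.
Removing G (aq), a reactant, drives the reaction to the left.
All effects act in the same direction — net shift to the left.

left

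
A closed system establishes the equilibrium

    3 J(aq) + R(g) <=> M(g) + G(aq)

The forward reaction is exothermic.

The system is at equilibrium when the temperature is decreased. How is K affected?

increases

K depends on temperature via the van 't Hoff relation. The forward reaction is exothermic, so lowering T increases K.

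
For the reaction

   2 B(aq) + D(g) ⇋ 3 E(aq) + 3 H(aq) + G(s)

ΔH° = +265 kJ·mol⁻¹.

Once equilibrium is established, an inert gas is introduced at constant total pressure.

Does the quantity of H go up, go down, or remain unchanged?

decreases

Adding inert gas at constant total pressure expands the volume and lowers every reacting partial pressure. With Δn_gas = 0 − 1 = -1, Q moves away from K toward the side with fewer gas moles, so the system shifts toward the side with more gas moles — to the left.
The net shift is to the left. H is a product, so its amount decreases.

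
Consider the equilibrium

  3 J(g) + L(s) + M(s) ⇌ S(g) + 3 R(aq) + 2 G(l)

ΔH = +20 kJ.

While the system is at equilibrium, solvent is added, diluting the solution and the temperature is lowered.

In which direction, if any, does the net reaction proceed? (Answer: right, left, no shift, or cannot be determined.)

cannot be determined

Dilution lowers every aqueous concentration by the same factor. Δn_aq = 3 − 0 = +3, so the system shifts toward the side with more dissolved moles — to the right.
The forward reaction is endothermic. Lowering T favours the exothermic direction — shift to the left.
The individual effects push in opposite directions; without quantitative information the net direction cannot be determined.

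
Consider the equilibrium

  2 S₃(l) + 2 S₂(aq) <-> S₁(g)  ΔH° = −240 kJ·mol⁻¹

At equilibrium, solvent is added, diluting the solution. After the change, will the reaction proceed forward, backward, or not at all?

left

Dilution lowers every aqueous concentration by the same factor. Δn_aq = 0 − 2 = -2, so the system shifts toward the side with more dissolved moles — to the left.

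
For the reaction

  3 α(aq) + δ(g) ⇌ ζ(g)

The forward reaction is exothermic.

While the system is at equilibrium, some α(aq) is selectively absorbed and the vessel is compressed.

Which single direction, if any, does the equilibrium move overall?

left

Removing α (aq), a reactant, drives the reaction to the left.
Gas moles: reactants 1, products 1. Δn_gas = 0, so a volume change leaves Q equal to K — no shift from this change.
Only the nonzero effect(s) matter; the net shift is to the left.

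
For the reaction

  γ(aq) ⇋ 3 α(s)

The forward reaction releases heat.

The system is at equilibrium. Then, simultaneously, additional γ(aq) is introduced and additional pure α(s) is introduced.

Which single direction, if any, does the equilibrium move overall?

right

Adding γ (aq), a reactant, drives the reaction to the right.
α is a pure solid; its activity is 1 regardless of amount, so Q is unaffected — no shift from this change.
Only the nonzero effect(s) matter; the net shift is to the right.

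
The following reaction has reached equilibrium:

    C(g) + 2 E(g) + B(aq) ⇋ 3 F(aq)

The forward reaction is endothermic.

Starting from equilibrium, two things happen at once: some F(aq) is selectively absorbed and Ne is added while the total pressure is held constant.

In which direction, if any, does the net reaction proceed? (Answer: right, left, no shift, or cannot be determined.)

Removing F (aq), a product, drives the reaction to the right.
Adding inert gas at constant total pressure expands the volume and lowers every reacting partial pressure. With Δn_gas = 0 − 3 = -3, Q moves away from K toward the side with fewer gas moles, so the system shifts toward the side with more gas moles — to the left.
The individual effects push in opposite directions; without quantitative information the net direction cannot be determined.

cannot be determined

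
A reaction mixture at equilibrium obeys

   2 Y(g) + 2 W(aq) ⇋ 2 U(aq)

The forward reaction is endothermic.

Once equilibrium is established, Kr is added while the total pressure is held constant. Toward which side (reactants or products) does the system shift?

Adding inert gas at constant total pressure expands the volume and lowers every reacting partial pressure. With Δn_gas = 0 − 2 = -2, Q moves away from K toward the side with fewer gas moles, so the system shifts toward the side with more gas moles — to the left.

left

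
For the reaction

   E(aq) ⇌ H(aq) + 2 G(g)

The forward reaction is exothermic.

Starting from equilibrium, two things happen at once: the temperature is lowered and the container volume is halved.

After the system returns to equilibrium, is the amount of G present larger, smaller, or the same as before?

cannot be determined

The forward reaction is exothermic. Lowering T favours the exothermic direction — shift to the right.
Gas moles: reactants 0, products 2 (Δn_gas = +2). Compression shifts the system toward the side with fewer moles of gas — to the left.
The two effects oppose each other, so the net shift — and hence the change in G — cannot be determined from the given information.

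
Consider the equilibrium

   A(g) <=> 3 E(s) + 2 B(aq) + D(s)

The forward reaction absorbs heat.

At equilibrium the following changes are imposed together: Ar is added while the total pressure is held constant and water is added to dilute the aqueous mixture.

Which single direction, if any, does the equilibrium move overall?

Adding inert gas at constant total pressure expands the volume and lowers every reacting partial pressure. With Δn_gas = 0 − 1 = -1, Q moves away from K toward the side with fewer gas moles, so the system shifts toward the side with more gas moles — to the left.
Dilution lowers every aqueous concentration by the same factor. Δn_aq = 2 − 0 = +2, so the system shifts toward the side with more dissolved moles — to the right.
The individual effects push in opposite directions; without quantitative information the net direction cannot be determined.

cannot be determined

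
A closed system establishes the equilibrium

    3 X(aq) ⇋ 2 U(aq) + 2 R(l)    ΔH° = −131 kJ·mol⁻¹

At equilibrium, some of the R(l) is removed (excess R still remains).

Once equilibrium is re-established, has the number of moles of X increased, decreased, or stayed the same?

R is a pure liquid; its activity is 1 regardless of amount, so Q is unaffected — no shift from this change.
No net shift occurs, so the amount of X is unchanged.

unchanged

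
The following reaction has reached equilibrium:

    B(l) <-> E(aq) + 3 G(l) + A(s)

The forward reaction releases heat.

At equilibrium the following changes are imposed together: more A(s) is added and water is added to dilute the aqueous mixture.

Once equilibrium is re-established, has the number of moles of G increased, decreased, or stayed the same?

A is a pure solid; its activity is 1 regardless of amount, so Q is unaffected — no shift from this change.
Dilution lowers every aqueous concentration by the same factor. Δn_aq = 1 − 0 = +1, so the system shifts toward the side with more dissolved moles — to the right.
The net shift is to the right. G is a product, so its amount increases.

increases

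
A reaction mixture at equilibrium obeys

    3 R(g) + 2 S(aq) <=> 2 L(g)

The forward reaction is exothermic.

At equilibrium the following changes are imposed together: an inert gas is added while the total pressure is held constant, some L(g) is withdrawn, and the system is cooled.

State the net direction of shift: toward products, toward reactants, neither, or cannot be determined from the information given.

Adding inert gas at constant total pressure expands the volume and lowers every reacting partial pressure. With Δn_gas = 2 − 3 = -1, Q moves away from K toward the side with fewer gas moles, so the system shifts toward the side with more gas moles — to the left.
Removing L (g), a product, drives the reaction to the right.
The forward reaction is exothermic. Lowering T favours the exothermic direction — shift to the right.
The individual effects push in opposite directions; without quantitative information the net direction cannot be determined.

cannot be determined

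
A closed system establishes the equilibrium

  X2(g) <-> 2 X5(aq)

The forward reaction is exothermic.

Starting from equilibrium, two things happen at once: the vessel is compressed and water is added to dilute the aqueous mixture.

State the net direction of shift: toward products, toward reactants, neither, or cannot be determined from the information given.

Gas moles: reactants 1, products 0 (Δn_gas = -1). Compression shifts the system toward the side with fewer moles of gas — to the right.
Dilution lowers every aqueous concentration by the same factor. Δn_aq = 2 − 0 = +2, so the system shifts toward the side with more dissolved moles — to the right.
All effects act in the same direction — net shift to the right.

right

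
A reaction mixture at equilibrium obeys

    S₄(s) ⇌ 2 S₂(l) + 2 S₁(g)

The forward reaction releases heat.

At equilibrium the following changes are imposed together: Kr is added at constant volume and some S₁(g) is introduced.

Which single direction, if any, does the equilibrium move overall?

left

At constant volume, adding an inert gas leaves every reacting species' partial pressure unchanged, so Q is unchanged — no shift from this change.
Adding S₁ (g), a product, drives the reaction to the left.
Only the nonzero effect(s) matter; the net shift is to the left.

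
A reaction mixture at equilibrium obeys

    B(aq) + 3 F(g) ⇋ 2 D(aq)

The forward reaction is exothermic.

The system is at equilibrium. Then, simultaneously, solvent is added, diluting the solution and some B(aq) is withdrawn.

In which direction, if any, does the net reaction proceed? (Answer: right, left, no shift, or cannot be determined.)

Dilution lowers every aqueous concentration by the same factor. Δn_aq = 2 − 1 = +1, so the system shifts toward the side with more dissolved moles — to the right.
Removing B (aq), a reactant, drives the reaction to the left.
The individual effects push in opposite directions; without quantitative information the net direction cannot be determined.

cannot be determined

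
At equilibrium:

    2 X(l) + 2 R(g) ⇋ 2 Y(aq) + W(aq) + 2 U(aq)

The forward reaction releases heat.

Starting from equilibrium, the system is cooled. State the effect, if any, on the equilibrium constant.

K depends on temperature via the van 't Hoff relation. The forward reaction is exothermic, so lowering T increases K.

increases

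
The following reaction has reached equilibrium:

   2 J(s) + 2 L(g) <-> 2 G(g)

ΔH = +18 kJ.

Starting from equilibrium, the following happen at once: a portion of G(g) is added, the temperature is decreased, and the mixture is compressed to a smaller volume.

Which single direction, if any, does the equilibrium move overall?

left

Adding G (g), a product, drives the reaction to the left.
The forward reaction is endothermic. Lowering T favours the exothermic direction — shift to the left.
Gas moles: reactants 2, products 2. Δn_gas = 0, so a volume change leaves Q equal to K — no shift from this change.
Only the nonzero effect(s) matter; the net shift is to the left.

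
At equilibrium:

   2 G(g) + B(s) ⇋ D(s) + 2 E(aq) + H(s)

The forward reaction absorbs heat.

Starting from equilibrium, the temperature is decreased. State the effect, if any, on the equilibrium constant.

K depends on temperature via the van 't Hoff relation. The forward reaction is endothermic, so lowering T decreases K.

decreases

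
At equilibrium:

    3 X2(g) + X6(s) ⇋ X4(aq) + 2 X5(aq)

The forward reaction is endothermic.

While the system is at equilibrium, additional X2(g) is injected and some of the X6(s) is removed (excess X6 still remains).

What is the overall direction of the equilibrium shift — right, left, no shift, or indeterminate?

Adding X2 (g), a reactant, drives the reaction to the right.
X6 is a pure solid; its activity is 1 regardless of amount, so Q is unaffected — no shift from this change.
Only the nonzero effect(s) matter; the net shift is to the right.

right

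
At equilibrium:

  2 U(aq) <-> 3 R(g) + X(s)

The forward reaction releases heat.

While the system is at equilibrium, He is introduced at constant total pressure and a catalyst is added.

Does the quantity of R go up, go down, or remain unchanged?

increases

Adding inert gas at constant total pressure expands the volume and lowers every reacting partial pressure. With Δn_gas = 3 − 0 = +3, Q moves away from K toward the side with fewer gas moles, so the system shifts toward the side with more gas moles — to the right.
A catalyst speeds both forward and reverse rates equally; it changes neither Q nor K — no shift from this change.
The net shift is to the right. R is a product, so its amount increases.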